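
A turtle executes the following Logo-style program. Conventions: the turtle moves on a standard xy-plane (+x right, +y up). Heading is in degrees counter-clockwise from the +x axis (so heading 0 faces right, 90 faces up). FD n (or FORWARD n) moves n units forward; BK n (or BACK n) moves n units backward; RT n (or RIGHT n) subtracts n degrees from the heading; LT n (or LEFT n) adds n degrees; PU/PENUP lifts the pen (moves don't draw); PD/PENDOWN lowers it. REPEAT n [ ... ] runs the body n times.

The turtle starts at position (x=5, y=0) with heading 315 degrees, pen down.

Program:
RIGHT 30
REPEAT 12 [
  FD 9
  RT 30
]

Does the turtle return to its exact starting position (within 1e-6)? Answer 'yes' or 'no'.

Answer: yes

Derivation:
Executing turtle program step by step:
Start: pos=(5,0), heading=315, pen down
RT 30: heading 315 -> 285
REPEAT 12 [
  -- iteration 1/12 --
  FD 9: (5,0) -> (7.329,-8.693) [heading=285, draw]
  RT 30: heading 285 -> 255
  -- iteration 2/12 --
  FD 9: (7.329,-8.693) -> (5,-17.387) [heading=255, draw]
  RT 30: heading 255 -> 225
  -- iteration 3/12 --
  FD 9: (5,-17.387) -> (-1.364,-23.751) [heading=225, draw]
  RT 30: heading 225 -> 195
  -- iteration 4/12 --
  FD 9: (-1.364,-23.751) -> (-10.057,-26.08) [heading=195, draw]
  RT 30: heading 195 -> 165
  -- iteration 5/12 --
  FD 9: (-10.057,-26.08) -> (-18.751,-23.751) [heading=165, draw]
  RT 30: heading 165 -> 135
  -- iteration 6/12 --
  FD 9: (-18.751,-23.751) -> (-25.115,-17.387) [heading=135, draw]
  RT 30: heading 135 -> 105
  -- iteration 7/12 --
  FD 9: (-25.115,-17.387) -> (-27.444,-8.693) [heading=105, draw]
  RT 30: heading 105 -> 75
  -- iteration 8/12 --
  FD 9: (-27.444,-8.693) -> (-25.115,0) [heading=75, draw]
  RT 30: heading 75 -> 45
  -- iteration 9/12 --
  FD 9: (-25.115,0) -> (-18.751,6.364) [heading=45, draw]
  RT 30: heading 45 -> 15
  -- iteration 10/12 --
  FD 9: (-18.751,6.364) -> (-10.057,8.693) [heading=15, draw]
  RT 30: heading 15 -> 345
  -- iteration 11/12 --
  FD 9: (-10.057,8.693) -> (-1.364,6.364) [heading=345, draw]
  RT 30: heading 345 -> 315
  -- iteration 12/12 --
  FD 9: (-1.364,6.364) -> (5,0) [heading=315, draw]
  RT 30: heading 315 -> 285
]
Final: pos=(5,0), heading=285, 12 segment(s) drawn

Start position: (5, 0)
Final position: (5, 0)
Distance = 0; < 1e-6 -> CLOSED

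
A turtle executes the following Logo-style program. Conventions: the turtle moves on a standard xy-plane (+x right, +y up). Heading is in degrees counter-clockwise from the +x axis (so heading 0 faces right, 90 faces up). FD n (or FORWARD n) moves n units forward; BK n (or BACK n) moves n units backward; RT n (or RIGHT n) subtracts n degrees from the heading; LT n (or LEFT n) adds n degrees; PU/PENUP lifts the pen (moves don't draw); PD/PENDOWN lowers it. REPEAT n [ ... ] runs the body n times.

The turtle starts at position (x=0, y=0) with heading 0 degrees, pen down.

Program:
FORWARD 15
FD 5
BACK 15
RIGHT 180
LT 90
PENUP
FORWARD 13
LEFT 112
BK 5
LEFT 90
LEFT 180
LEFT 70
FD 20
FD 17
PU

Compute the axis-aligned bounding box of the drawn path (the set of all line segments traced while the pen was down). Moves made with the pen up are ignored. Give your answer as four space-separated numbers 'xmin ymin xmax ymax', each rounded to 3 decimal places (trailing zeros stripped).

Executing turtle program step by step:
Start: pos=(0,0), heading=0, pen down
FD 15: (0,0) -> (15,0) [heading=0, draw]
FD 5: (15,0) -> (20,0) [heading=0, draw]
BK 15: (20,0) -> (5,0) [heading=0, draw]
RT 180: heading 0 -> 180
LT 90: heading 180 -> 270
PU: pen up
FD 13: (5,0) -> (5,-13) [heading=270, move]
LT 112: heading 270 -> 22
BK 5: (5,-13) -> (0.364,-14.873) [heading=22, move]
LT 90: heading 22 -> 112
LT 180: heading 112 -> 292
LT 70: heading 292 -> 2
FD 20: (0.364,-14.873) -> (20.352,-14.175) [heading=2, move]
FD 17: (20.352,-14.175) -> (37.342,-13.582) [heading=2, move]
PU: pen up
Final: pos=(37.342,-13.582), heading=2, 3 segment(s) drawn

Segment endpoints: x in {0, 5, 15, 20}, y in {0}
xmin=0, ymin=0, xmax=20, ymax=0

Answer: 0 0 20 0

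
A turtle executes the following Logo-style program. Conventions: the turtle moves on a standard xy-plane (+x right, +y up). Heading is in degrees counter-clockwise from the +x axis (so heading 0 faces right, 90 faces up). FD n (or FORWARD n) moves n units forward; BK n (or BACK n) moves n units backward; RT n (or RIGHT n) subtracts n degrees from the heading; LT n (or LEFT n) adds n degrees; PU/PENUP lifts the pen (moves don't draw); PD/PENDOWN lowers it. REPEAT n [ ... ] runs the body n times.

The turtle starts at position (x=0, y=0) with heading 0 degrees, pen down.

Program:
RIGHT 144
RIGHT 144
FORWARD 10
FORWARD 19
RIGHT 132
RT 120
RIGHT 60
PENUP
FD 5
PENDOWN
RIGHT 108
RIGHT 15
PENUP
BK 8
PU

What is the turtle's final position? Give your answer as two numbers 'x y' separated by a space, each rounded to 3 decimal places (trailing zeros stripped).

Answer: -1.528 32.329

Derivation:
Executing turtle program step by step:
Start: pos=(0,0), heading=0, pen down
RT 144: heading 0 -> 216
RT 144: heading 216 -> 72
FD 10: (0,0) -> (3.09,9.511) [heading=72, draw]
FD 19: (3.09,9.511) -> (8.961,27.581) [heading=72, draw]
RT 132: heading 72 -> 300
RT 120: heading 300 -> 180
RT 60: heading 180 -> 120
PU: pen up
FD 5: (8.961,27.581) -> (6.461,31.911) [heading=120, move]
PD: pen down
RT 108: heading 120 -> 12
RT 15: heading 12 -> 357
PU: pen up
BK 8: (6.461,31.911) -> (-1.528,32.329) [heading=357, move]
PU: pen up
Final: pos=(-1.528,32.329), heading=357, 2 segment(s) drawn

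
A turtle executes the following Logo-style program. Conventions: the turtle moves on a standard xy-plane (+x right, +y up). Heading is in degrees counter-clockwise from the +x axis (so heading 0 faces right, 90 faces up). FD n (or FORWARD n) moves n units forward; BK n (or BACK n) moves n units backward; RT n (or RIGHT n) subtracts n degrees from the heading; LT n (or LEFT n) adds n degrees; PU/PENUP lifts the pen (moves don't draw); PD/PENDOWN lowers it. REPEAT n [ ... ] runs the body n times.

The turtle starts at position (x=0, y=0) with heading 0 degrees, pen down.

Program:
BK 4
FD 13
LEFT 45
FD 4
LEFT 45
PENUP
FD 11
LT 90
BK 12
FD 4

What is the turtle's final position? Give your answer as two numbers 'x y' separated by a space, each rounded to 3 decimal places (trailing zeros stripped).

Answer: 19.828 13.828

Derivation:
Executing turtle program step by step:
Start: pos=(0,0), heading=0, pen down
BK 4: (0,0) -> (-4,0) [heading=0, draw]
FD 13: (-4,0) -> (9,0) [heading=0, draw]
LT 45: heading 0 -> 45
FD 4: (9,0) -> (11.828,2.828) [heading=45, draw]
LT 45: heading 45 -> 90
PU: pen up
FD 11: (11.828,2.828) -> (11.828,13.828) [heading=90, move]
LT 90: heading 90 -> 180
BK 12: (11.828,13.828) -> (23.828,13.828) [heading=180, move]
FD 4: (23.828,13.828) -> (19.828,13.828) [heading=180, move]
Final: pos=(19.828,13.828), heading=180, 3 segment(s) drawn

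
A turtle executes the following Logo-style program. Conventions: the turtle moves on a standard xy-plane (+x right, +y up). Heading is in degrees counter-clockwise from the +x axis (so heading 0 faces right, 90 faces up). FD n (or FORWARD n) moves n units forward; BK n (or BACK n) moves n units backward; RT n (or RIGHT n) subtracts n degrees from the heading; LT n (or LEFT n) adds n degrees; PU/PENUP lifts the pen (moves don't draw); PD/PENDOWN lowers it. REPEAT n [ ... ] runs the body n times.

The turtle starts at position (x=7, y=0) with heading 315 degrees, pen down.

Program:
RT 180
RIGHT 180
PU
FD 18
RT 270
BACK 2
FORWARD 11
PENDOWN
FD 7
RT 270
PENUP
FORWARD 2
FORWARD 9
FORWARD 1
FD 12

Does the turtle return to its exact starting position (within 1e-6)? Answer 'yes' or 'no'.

Answer: no

Derivation:
Executing turtle program step by step:
Start: pos=(7,0), heading=315, pen down
RT 180: heading 315 -> 135
RT 180: heading 135 -> 315
PU: pen up
FD 18: (7,0) -> (19.728,-12.728) [heading=315, move]
RT 270: heading 315 -> 45
BK 2: (19.728,-12.728) -> (18.314,-14.142) [heading=45, move]
FD 11: (18.314,-14.142) -> (26.092,-6.364) [heading=45, move]
PD: pen down
FD 7: (26.092,-6.364) -> (31.042,-1.414) [heading=45, draw]
RT 270: heading 45 -> 135
PU: pen up
FD 2: (31.042,-1.414) -> (29.627,0) [heading=135, move]
FD 9: (29.627,0) -> (23.263,6.364) [heading=135, move]
FD 1: (23.263,6.364) -> (22.556,7.071) [heading=135, move]
FD 12: (22.556,7.071) -> (14.071,15.556) [heading=135, move]
Final: pos=(14.071,15.556), heading=135, 1 segment(s) drawn

Start position: (7, 0)
Final position: (14.071, 15.556)
Distance = 17.088; >= 1e-6 -> NOT closed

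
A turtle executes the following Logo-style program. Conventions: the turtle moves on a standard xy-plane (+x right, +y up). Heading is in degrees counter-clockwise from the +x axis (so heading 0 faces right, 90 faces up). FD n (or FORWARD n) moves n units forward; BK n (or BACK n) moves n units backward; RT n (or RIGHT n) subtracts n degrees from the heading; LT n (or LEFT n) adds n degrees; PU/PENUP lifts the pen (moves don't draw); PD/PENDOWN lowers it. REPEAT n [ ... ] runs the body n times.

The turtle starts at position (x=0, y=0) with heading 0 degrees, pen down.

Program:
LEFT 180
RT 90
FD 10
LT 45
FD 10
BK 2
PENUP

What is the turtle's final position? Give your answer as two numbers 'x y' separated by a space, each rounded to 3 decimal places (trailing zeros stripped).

Answer: -5.657 15.657

Derivation:
Executing turtle program step by step:
Start: pos=(0,0), heading=0, pen down
LT 180: heading 0 -> 180
RT 90: heading 180 -> 90
FD 10: (0,0) -> (0,10) [heading=90, draw]
LT 45: heading 90 -> 135
FD 10: (0,10) -> (-7.071,17.071) [heading=135, draw]
BK 2: (-7.071,17.071) -> (-5.657,15.657) [heading=135, draw]
PU: pen up
Final: pos=(-5.657,15.657), heading=135, 3 segment(s) drawn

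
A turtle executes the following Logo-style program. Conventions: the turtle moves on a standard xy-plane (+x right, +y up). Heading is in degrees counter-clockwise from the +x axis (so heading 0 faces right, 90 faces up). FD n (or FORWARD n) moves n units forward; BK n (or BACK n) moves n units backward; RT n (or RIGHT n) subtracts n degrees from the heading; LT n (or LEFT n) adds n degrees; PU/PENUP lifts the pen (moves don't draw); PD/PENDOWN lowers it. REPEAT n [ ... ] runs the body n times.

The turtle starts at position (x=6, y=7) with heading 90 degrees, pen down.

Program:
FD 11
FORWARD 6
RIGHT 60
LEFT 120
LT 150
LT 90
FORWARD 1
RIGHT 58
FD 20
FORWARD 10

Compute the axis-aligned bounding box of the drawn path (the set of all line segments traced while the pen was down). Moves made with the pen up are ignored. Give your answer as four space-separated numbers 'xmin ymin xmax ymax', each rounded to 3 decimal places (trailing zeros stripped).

Answer: 6 7 33.354 24.5

Derivation:
Executing turtle program step by step:
Start: pos=(6,7), heading=90, pen down
FD 11: (6,7) -> (6,18) [heading=90, draw]
FD 6: (6,18) -> (6,24) [heading=90, draw]
RT 60: heading 90 -> 30
LT 120: heading 30 -> 150
LT 150: heading 150 -> 300
LT 90: heading 300 -> 30
FD 1: (6,24) -> (6.866,24.5) [heading=30, draw]
RT 58: heading 30 -> 332
FD 20: (6.866,24.5) -> (24.525,15.111) [heading=332, draw]
FD 10: (24.525,15.111) -> (33.354,10.416) [heading=332, draw]
Final: pos=(33.354,10.416), heading=332, 5 segment(s) drawn

Segment endpoints: x in {6, 6, 6.866, 24.525, 33.354}, y in {7, 10.416, 15.111, 18, 24, 24.5}
xmin=6, ymin=7, xmax=33.354, ymax=24.5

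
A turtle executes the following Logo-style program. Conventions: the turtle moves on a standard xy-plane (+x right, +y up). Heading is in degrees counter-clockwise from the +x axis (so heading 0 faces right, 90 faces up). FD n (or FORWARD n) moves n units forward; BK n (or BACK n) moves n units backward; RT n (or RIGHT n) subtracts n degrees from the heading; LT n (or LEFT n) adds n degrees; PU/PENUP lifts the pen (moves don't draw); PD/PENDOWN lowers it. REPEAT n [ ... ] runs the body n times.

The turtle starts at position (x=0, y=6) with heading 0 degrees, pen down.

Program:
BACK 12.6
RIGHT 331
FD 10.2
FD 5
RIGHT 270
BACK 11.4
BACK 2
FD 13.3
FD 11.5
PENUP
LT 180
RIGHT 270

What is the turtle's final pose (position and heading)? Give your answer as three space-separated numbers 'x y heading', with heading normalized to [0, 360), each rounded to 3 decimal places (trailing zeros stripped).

Executing turtle program step by step:
Start: pos=(0,6), heading=0, pen down
BK 12.6: (0,6) -> (-12.6,6) [heading=0, draw]
RT 331: heading 0 -> 29
FD 10.2: (-12.6,6) -> (-3.679,10.945) [heading=29, draw]
FD 5: (-3.679,10.945) -> (0.694,13.369) [heading=29, draw]
RT 270: heading 29 -> 119
BK 11.4: (0.694,13.369) -> (6.221,3.398) [heading=119, draw]
BK 2: (6.221,3.398) -> (7.191,1.649) [heading=119, draw]
FD 13.3: (7.191,1.649) -> (0.743,13.282) [heading=119, draw]
FD 11.5: (0.743,13.282) -> (-4.833,23.34) [heading=119, draw]
PU: pen up
LT 180: heading 119 -> 299
RT 270: heading 299 -> 29
Final: pos=(-4.833,23.34), heading=29, 7 segment(s) drawn

Answer: -4.833 23.34 29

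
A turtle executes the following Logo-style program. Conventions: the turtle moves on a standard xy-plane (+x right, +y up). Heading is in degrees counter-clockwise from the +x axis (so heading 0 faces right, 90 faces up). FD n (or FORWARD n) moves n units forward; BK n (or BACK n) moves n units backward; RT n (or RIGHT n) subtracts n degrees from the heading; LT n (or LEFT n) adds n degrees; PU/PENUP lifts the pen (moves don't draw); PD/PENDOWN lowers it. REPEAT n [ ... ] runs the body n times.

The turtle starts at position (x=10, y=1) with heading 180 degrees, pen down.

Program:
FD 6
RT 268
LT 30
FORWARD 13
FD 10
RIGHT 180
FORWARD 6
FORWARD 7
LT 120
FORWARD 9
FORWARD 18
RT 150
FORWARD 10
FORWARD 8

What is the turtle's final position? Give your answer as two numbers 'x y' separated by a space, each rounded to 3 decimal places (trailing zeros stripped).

Executing turtle program step by step:
Start: pos=(10,1), heading=180, pen down
FD 6: (10,1) -> (4,1) [heading=180, draw]
RT 268: heading 180 -> 272
LT 30: heading 272 -> 302
FD 13: (4,1) -> (10.889,-10.025) [heading=302, draw]
FD 10: (10.889,-10.025) -> (16.188,-18.505) [heading=302, draw]
RT 180: heading 302 -> 122
FD 6: (16.188,-18.505) -> (13.009,-13.417) [heading=122, draw]
FD 7: (13.009,-13.417) -> (9.299,-7.48) [heading=122, draw]
LT 120: heading 122 -> 242
FD 9: (9.299,-7.48) -> (5.074,-15.427) [heading=242, draw]
FD 18: (5.074,-15.427) -> (-3.377,-31.32) [heading=242, draw]
RT 150: heading 242 -> 92
FD 10: (-3.377,-31.32) -> (-3.726,-21.326) [heading=92, draw]
FD 8: (-3.726,-21.326) -> (-4.005,-13.331) [heading=92, draw]
Final: pos=(-4.005,-13.331), heading=92, 9 segment(s) drawn

Answer: -4.005 -13.331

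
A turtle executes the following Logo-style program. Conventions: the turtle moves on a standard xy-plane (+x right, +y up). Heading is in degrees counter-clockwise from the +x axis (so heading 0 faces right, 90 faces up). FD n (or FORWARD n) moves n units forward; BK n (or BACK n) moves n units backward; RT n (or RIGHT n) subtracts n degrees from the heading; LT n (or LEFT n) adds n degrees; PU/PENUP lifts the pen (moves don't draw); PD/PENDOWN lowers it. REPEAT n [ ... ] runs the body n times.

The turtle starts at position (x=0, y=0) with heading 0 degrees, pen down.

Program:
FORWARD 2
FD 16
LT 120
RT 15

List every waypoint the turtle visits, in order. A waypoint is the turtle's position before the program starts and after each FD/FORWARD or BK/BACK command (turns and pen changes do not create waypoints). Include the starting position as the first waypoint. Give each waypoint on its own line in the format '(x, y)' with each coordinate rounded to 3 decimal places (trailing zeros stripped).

Executing turtle program step by step:
Start: pos=(0,0), heading=0, pen down
FD 2: (0,0) -> (2,0) [heading=0, draw]
FD 16: (2,0) -> (18,0) [heading=0, draw]
LT 120: heading 0 -> 120
RT 15: heading 120 -> 105
Final: pos=(18,0), heading=105, 2 segment(s) drawn
Waypoints (3 total):
(0, 0)
(2, 0)
(18, 0)

Answer: (0, 0)
(2, 0)
(18, 0)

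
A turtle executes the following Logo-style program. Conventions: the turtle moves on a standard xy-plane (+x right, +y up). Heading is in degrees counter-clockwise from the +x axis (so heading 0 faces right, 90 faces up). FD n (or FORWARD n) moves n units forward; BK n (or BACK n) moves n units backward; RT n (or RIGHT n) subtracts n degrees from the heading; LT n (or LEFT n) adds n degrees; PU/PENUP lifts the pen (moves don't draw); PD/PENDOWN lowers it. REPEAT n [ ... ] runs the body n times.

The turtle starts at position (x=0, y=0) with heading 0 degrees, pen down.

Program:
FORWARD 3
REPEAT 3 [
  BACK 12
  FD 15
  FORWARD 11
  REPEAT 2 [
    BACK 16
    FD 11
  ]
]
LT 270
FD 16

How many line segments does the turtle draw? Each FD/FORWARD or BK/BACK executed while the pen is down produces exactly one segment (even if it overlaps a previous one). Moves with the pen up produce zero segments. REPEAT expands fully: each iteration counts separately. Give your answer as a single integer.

Executing turtle program step by step:
Start: pos=(0,0), heading=0, pen down
FD 3: (0,0) -> (3,0) [heading=0, draw]
REPEAT 3 [
  -- iteration 1/3 --
  BK 12: (3,0) -> (-9,0) [heading=0, draw]
  FD 15: (-9,0) -> (6,0) [heading=0, draw]
  FD 11: (6,0) -> (17,0) [heading=0, draw]
  REPEAT 2 [
    -- iteration 1/2 --
    BK 16: (17,0) -> (1,0) [heading=0, draw]
    FD 11: (1,0) -> (12,0) [heading=0, draw]
    -- iteration 2/2 --
    BK 16: (12,0) -> (-4,0) [heading=0, draw]
    FD 11: (-4,0) -> (7,0) [heading=0, draw]
  ]
  -- iteration 2/3 --
  BK 12: (7,0) -> (-5,0) [heading=0, draw]
  FD 15: (-5,0) -> (10,0) [heading=0, draw]
  FD 11: (10,0) -> (21,0) [heading=0, draw]
  REPEAT 2 [
    -- iteration 1/2 --
    BK 16: (21,0) -> (5,0) [heading=0, draw]
    FD 11: (5,0) -> (16,0) [heading=0, draw]
    -- iteration 2/2 --
    BK 16: (16,0) -> (0,0) [heading=0, draw]
    FD 11: (0,0) -> (11,0) [heading=0, draw]
  ]
  -- iteration 3/3 --
  BK 12: (11,0) -> (-1,0) [heading=0, draw]
  FD 15: (-1,0) -> (14,0) [heading=0, draw]
  FD 11: (14,0) -> (25,0) [heading=0, draw]
  REPEAT 2 [
    -- iteration 1/2 --
    BK 16: (25,0) -> (9,0) [heading=0, draw]
    FD 11: (9,0) -> (20,0) [heading=0, draw]
    -- iteration 2/2 --
    BK 16: (20,0) -> (4,0) [heading=0, draw]
    FD 11: (4,0) -> (15,0) [heading=0, draw]
  ]
]
LT 270: heading 0 -> 270
FD 16: (15,0) -> (15,-16) [heading=270, draw]
Final: pos=(15,-16), heading=270, 23 segment(s) drawn
Segments drawn: 23

Answer: 23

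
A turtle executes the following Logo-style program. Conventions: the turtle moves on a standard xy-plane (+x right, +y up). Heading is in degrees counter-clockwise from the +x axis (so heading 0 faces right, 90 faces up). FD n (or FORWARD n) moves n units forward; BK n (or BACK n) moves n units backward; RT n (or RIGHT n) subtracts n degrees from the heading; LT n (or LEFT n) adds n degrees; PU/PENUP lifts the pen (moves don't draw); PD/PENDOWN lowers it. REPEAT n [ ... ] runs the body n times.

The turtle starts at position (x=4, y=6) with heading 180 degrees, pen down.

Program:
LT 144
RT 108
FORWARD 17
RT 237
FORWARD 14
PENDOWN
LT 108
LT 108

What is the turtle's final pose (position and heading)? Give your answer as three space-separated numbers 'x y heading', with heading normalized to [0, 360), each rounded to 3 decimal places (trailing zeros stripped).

Answer: 3.317 -9.01 195

Derivation:
Executing turtle program step by step:
Start: pos=(4,6), heading=180, pen down
LT 144: heading 180 -> 324
RT 108: heading 324 -> 216
FD 17: (4,6) -> (-9.753,-3.992) [heading=216, draw]
RT 237: heading 216 -> 339
FD 14: (-9.753,-3.992) -> (3.317,-9.01) [heading=339, draw]
PD: pen down
LT 108: heading 339 -> 87
LT 108: heading 87 -> 195
Final: pos=(3.317,-9.01), heading=195, 2 segment(s) drawn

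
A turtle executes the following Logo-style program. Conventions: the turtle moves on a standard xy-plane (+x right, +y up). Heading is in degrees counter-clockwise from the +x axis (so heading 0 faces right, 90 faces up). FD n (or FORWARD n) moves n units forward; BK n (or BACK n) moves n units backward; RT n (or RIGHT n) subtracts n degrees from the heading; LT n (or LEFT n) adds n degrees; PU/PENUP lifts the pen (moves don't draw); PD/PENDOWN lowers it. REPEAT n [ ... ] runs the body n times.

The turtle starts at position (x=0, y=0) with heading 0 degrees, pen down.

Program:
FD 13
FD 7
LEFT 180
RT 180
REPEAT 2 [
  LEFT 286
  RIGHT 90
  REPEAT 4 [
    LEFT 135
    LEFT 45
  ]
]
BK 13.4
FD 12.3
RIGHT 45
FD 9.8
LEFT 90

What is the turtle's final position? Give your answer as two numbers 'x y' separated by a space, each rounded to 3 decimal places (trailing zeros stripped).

Executing turtle program step by step:
Start: pos=(0,0), heading=0, pen down
FD 13: (0,0) -> (13,0) [heading=0, draw]
FD 7: (13,0) -> (20,0) [heading=0, draw]
LT 180: heading 0 -> 180
RT 180: heading 180 -> 0
REPEAT 2 [
  -- iteration 1/2 --
  LT 286: heading 0 -> 286
  RT 90: heading 286 -> 196
  REPEAT 4 [
    -- iteration 1/4 --
    LT 135: heading 196 -> 331
    LT 45: heading 331 -> 16
    -- iteration 2/4 --
    LT 135: heading 16 -> 151
    LT 45: heading 151 -> 196
    -- iteration 3/4 --
    LT 135: heading 196 -> 331
    LT 45: heading 331 -> 16
    -- iteration 4/4 --
    LT 135: heading 16 -> 151
    LT 45: heading 151 -> 196
  ]
  -- iteration 2/2 --
  LT 286: heading 196 -> 122
  RT 90: heading 122 -> 32
  REPEAT 4 [
    -- iteration 1/4 --
    LT 135: heading 32 -> 167
    LT 45: heading 167 -> 212
    -- iteration 2/4 --
    LT 135: heading 212 -> 347
    LT 45: heading 347 -> 32
    -- iteration 3/4 --
    LT 135: heading 32 -> 167
    LT 45: heading 167 -> 212
    -- iteration 4/4 --
    LT 135: heading 212 -> 347
    LT 45: heading 347 -> 32
  ]
]
BK 13.4: (20,0) -> (8.636,-7.101) [heading=32, draw]
FD 12.3: (8.636,-7.101) -> (19.067,-0.583) [heading=32, draw]
RT 45: heading 32 -> 347
FD 9.8: (19.067,-0.583) -> (28.616,-2.787) [heading=347, draw]
LT 90: heading 347 -> 77
Final: pos=(28.616,-2.787), heading=77, 5 segment(s) drawn

Answer: 28.616 -2.787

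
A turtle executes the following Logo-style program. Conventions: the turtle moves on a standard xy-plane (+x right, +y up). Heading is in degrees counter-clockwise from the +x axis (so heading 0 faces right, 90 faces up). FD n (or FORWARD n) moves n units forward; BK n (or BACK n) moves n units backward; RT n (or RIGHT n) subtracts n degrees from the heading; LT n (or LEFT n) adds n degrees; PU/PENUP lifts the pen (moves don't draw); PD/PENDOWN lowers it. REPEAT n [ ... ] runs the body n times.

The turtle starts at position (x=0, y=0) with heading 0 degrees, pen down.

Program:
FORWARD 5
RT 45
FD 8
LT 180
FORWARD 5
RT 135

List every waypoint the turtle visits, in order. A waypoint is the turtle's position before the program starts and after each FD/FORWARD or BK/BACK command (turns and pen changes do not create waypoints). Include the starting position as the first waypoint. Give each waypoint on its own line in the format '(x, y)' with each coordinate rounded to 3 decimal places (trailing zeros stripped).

Answer: (0, 0)
(5, 0)
(10.657, -5.657)
(7.121, -2.121)

Derivation:
Executing turtle program step by step:
Start: pos=(0,0), heading=0, pen down
FD 5: (0,0) -> (5,0) [heading=0, draw]
RT 45: heading 0 -> 315
FD 8: (5,0) -> (10.657,-5.657) [heading=315, draw]
LT 180: heading 315 -> 135
FD 5: (10.657,-5.657) -> (7.121,-2.121) [heading=135, draw]
RT 135: heading 135 -> 0
Final: pos=(7.121,-2.121), heading=0, 3 segment(s) drawn
Waypoints (4 total):
(0, 0)
(5, 0)
(10.657, -5.657)
(7.121, -2.121)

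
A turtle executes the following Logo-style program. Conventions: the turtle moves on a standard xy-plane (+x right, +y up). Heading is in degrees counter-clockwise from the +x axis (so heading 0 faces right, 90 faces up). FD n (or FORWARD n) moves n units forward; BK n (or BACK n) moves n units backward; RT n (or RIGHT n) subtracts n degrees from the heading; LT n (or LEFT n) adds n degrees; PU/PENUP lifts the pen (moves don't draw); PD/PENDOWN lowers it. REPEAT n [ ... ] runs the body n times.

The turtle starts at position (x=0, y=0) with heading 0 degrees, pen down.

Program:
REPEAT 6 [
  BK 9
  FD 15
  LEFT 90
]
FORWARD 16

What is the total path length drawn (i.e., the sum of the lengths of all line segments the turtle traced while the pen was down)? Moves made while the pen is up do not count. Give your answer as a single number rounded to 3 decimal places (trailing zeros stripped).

Executing turtle program step by step:
Start: pos=(0,0), heading=0, pen down
REPEAT 6 [
  -- iteration 1/6 --
  BK 9: (0,0) -> (-9,0) [heading=0, draw]
  FD 15: (-9,0) -> (6,0) [heading=0, draw]
  LT 90: heading 0 -> 90
  -- iteration 2/6 --
  BK 9: (6,0) -> (6,-9) [heading=90, draw]
  FD 15: (6,-9) -> (6,6) [heading=90, draw]
  LT 90: heading 90 -> 180
  -- iteration 3/6 --
  BK 9: (6,6) -> (15,6) [heading=180, draw]
  FD 15: (15,6) -> (0,6) [heading=180, draw]
  LT 90: heading 180 -> 270
  -- iteration 4/6 --
  BK 9: (0,6) -> (0,15) [heading=270, draw]
  FD 15: (0,15) -> (0,0) [heading=270, draw]
  LT 90: heading 270 -> 0
  -- iteration 5/6 --
  BK 9: (0,0) -> (-9,0) [heading=0, draw]
  FD 15: (-9,0) -> (6,0) [heading=0, draw]
  LT 90: heading 0 -> 90
  -- iteration 6/6 --
  BK 9: (6,0) -> (6,-9) [heading=90, draw]
  FD 15: (6,-9) -> (6,6) [heading=90, draw]
  LT 90: heading 90 -> 180
]
FD 16: (6,6) -> (-10,6) [heading=180, draw]
Final: pos=(-10,6), heading=180, 13 segment(s) drawn

Segment lengths:
  seg 1: (0,0) -> (-9,0), length = 9
  seg 2: (-9,0) -> (6,0), length = 15
  seg 3: (6,0) -> (6,-9), length = 9
  seg 4: (6,-9) -> (6,6), length = 15
  seg 5: (6,6) -> (15,6), length = 9
  seg 6: (15,6) -> (0,6), length = 15
  seg 7: (0,6) -> (0,15), length = 9
  seg 8: (0,15) -> (0,0), length = 15
  seg 9: (0,0) -> (-9,0), length = 9
  seg 10: (-9,0) -> (6,0), length = 15
  seg 11: (6,0) -> (6,-9), length = 9
  seg 12: (6,-9) -> (6,6), length = 15
  seg 13: (6,6) -> (-10,6), length = 16
Total = 160

Answer: 160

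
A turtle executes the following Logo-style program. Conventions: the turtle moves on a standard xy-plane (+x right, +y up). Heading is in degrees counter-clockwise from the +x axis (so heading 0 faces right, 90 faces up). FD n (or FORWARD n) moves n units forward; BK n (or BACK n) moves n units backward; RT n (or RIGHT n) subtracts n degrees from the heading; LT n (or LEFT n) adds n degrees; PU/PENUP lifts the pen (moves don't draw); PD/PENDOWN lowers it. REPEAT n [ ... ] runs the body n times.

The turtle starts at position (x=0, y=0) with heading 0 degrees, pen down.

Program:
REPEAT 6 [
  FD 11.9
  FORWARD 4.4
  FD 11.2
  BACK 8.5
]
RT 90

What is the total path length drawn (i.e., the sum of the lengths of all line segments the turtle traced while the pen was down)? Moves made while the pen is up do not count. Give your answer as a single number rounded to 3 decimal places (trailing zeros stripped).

Executing turtle program step by step:
Start: pos=(0,0), heading=0, pen down
REPEAT 6 [
  -- iteration 1/6 --
  FD 11.9: (0,0) -> (11.9,0) [heading=0, draw]
  FD 4.4: (11.9,0) -> (16.3,0) [heading=0, draw]
  FD 11.2: (16.3,0) -> (27.5,0) [heading=0, draw]
  BK 8.5: (27.5,0) -> (19,0) [heading=0, draw]
  -- iteration 2/6 --
  FD 11.9: (19,0) -> (30.9,0) [heading=0, draw]
  FD 4.4: (30.9,0) -> (35.3,0) [heading=0, draw]
  FD 11.2: (35.3,0) -> (46.5,0) [heading=0, draw]
  BK 8.5: (46.5,0) -> (38,0) [heading=0, draw]
  -- iteration 3/6 --
  FD 11.9: (38,0) -> (49.9,0) [heading=0, draw]
  FD 4.4: (49.9,0) -> (54.3,0) [heading=0, draw]
  FD 11.2: (54.3,0) -> (65.5,0) [heading=0, draw]
  BK 8.5: (65.5,0) -> (57,0) [heading=0, draw]
  -- iteration 4/6 --
  FD 11.9: (57,0) -> (68.9,0) [heading=0, draw]
  FD 4.4: (68.9,0) -> (73.3,0) [heading=0, draw]
  FD 11.2: (73.3,0) -> (84.5,0) [heading=0, draw]
  BK 8.5: (84.5,0) -> (76,0) [heading=0, draw]
  -- iteration 5/6 --
  FD 11.9: (76,0) -> (87.9,0) [heading=0, draw]
  FD 4.4: (87.9,0) -> (92.3,0) [heading=0, draw]
  FD 11.2: (92.3,0) -> (103.5,0) [heading=0, draw]
  BK 8.5: (103.5,0) -> (95,0) [heading=0, draw]
  -- iteration 6/6 --
  FD 11.9: (95,0) -> (106.9,0) [heading=0, draw]
  FD 4.4: (106.9,0) -> (111.3,0) [heading=0, draw]
  FD 11.2: (111.3,0) -> (122.5,0) [heading=0, draw]
  BK 8.5: (122.5,0) -> (114,0) [heading=0, draw]
]
RT 90: heading 0 -> 270
Final: pos=(114,0), heading=270, 24 segment(s) drawn

Segment lengths:
  seg 1: (0,0) -> (11.9,0), length = 11.9
  seg 2: (11.9,0) -> (16.3,0), length = 4.4
  seg 3: (16.3,0) -> (27.5,0), length = 11.2
  seg 4: (27.5,0) -> (19,0), length = 8.5
  seg 5: (19,0) -> (30.9,0), length = 11.9
  seg 6: (30.9,0) -> (35.3,0), length = 4.4
  seg 7: (35.3,0) -> (46.5,0), length = 11.2
  seg 8: (46.5,0) -> (38,0), length = 8.5
  seg 9: (38,0) -> (49.9,0), length = 11.9
  seg 10: (49.9,0) -> (54.3,0), length = 4.4
  seg 11: (54.3,0) -> (65.5,0), length = 11.2
  seg 12: (65.5,0) -> (57,0), length = 8.5
  seg 13: (57,0) -> (68.9,0), length = 11.9
  seg 14: (68.9,0) -> (73.3,0), length = 4.4
  seg 15: (73.3,0) -> (84.5,0), length = 11.2
  seg 16: (84.5,0) -> (76,0), length = 8.5
  seg 17: (76,0) -> (87.9,0), length = 11.9
  seg 18: (87.9,0) -> (92.3,0), length = 4.4
  seg 19: (92.3,0) -> (103.5,0), length = 11.2
  seg 20: (103.5,0) -> (95,0), length = 8.5
  seg 21: (95,0) -> (106.9,0), length = 11.9
  seg 22: (106.9,0) -> (111.3,0), length = 4.4
  seg 23: (111.3,0) -> (122.5,0), length = 11.2
  seg 24: (122.5,0) -> (114,0), length = 8.5
Total = 216

Answer: 216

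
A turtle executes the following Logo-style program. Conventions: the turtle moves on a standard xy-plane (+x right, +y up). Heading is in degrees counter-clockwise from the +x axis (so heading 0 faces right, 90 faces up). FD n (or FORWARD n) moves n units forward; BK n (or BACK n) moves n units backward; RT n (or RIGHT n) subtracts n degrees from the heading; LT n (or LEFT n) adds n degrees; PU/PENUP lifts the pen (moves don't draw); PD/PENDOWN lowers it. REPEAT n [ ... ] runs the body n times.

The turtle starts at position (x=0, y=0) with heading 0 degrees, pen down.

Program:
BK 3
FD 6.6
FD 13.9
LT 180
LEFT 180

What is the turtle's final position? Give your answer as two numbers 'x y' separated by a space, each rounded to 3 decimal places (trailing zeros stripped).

Executing turtle program step by step:
Start: pos=(0,0), heading=0, pen down
BK 3: (0,0) -> (-3,0) [heading=0, draw]
FD 6.6: (-3,0) -> (3.6,0) [heading=0, draw]
FD 13.9: (3.6,0) -> (17.5,0) [heading=0, draw]
LT 180: heading 0 -> 180
LT 180: heading 180 -> 0
Final: pos=(17.5,0), heading=0, 3 segment(s) drawn

Answer: 17.5 0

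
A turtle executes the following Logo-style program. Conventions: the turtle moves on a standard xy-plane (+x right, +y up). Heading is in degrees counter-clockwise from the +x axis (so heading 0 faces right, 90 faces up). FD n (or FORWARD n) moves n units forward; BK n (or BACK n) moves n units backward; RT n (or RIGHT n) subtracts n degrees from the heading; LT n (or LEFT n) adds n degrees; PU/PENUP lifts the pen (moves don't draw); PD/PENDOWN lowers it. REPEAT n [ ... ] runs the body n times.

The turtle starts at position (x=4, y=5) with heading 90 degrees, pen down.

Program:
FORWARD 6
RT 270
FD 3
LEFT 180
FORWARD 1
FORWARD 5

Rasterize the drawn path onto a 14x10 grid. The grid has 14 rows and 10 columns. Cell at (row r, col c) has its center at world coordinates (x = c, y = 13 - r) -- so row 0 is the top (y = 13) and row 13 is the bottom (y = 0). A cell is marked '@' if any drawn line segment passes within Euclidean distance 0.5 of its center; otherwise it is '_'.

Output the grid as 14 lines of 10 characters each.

Answer: __________
__________
_@@@@@@@__
____@_____
____@_____
____@_____
____@_____
____@_____
____@_____
__________
__________
__________
__________
__________

Derivation:
Segment 0: (4,5) -> (4,11)
Segment 1: (4,11) -> (1,11)
Segment 2: (1,11) -> (2,11)
Segment 3: (2,11) -> (7,11)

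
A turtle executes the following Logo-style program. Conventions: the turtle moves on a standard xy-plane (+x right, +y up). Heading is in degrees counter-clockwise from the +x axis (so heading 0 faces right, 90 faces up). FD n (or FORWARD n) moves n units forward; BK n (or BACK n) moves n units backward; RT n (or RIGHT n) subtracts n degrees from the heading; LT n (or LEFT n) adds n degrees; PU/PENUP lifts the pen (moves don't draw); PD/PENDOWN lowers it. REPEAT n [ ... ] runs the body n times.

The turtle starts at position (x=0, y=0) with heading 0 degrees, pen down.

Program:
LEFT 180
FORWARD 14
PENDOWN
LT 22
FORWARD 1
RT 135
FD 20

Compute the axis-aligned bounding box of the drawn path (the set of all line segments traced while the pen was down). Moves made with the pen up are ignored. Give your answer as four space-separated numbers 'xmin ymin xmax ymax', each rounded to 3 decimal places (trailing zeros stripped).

Answer: -14.927 -0.375 0 18.035

Derivation:
Executing turtle program step by step:
Start: pos=(0,0), heading=0, pen down
LT 180: heading 0 -> 180
FD 14: (0,0) -> (-14,0) [heading=180, draw]
PD: pen down
LT 22: heading 180 -> 202
FD 1: (-14,0) -> (-14.927,-0.375) [heading=202, draw]
RT 135: heading 202 -> 67
FD 20: (-14.927,-0.375) -> (-7.113,18.035) [heading=67, draw]
Final: pos=(-7.113,18.035), heading=67, 3 segment(s) drawn

Segment endpoints: x in {-14.927, -14, -7.113, 0}, y in {-0.375, 0, 0, 18.035}
xmin=-14.927, ymin=-0.375, xmax=0, ymax=18.035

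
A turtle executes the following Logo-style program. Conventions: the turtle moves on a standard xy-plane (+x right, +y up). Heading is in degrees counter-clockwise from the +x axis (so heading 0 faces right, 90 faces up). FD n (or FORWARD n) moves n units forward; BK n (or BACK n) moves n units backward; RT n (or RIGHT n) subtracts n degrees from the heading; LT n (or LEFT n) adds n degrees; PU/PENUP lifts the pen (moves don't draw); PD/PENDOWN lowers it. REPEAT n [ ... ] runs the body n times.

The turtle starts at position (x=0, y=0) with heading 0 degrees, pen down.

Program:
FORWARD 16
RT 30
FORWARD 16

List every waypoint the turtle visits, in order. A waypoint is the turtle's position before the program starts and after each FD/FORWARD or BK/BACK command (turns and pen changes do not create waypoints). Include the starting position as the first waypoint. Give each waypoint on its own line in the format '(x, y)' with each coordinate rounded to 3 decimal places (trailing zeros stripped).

Executing turtle program step by step:
Start: pos=(0,0), heading=0, pen down
FD 16: (0,0) -> (16,0) [heading=0, draw]
RT 30: heading 0 -> 330
FD 16: (16,0) -> (29.856,-8) [heading=330, draw]
Final: pos=(29.856,-8), heading=330, 2 segment(s) drawn
Waypoints (3 total):
(0, 0)
(16, 0)
(29.856, -8)

Answer: (0, 0)
(16, 0)
(29.856, -8)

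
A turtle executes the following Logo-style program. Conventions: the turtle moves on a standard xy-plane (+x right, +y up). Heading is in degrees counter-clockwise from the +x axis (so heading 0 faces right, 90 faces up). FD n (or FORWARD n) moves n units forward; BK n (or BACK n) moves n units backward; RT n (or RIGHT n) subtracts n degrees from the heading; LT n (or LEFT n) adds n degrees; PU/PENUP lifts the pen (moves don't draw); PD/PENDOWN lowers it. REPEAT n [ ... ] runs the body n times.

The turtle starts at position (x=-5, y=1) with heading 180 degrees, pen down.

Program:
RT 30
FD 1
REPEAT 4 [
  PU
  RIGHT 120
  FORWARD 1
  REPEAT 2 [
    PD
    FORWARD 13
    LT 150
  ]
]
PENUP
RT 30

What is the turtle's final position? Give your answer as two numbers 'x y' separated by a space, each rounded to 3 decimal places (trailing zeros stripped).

Executing turtle program step by step:
Start: pos=(-5,1), heading=180, pen down
RT 30: heading 180 -> 150
FD 1: (-5,1) -> (-5.866,1.5) [heading=150, draw]
REPEAT 4 [
  -- iteration 1/4 --
  PU: pen up
  RT 120: heading 150 -> 30
  FD 1: (-5.866,1.5) -> (-5,2) [heading=30, move]
  REPEAT 2 [
    -- iteration 1/2 --
    PD: pen down
    FD 13: (-5,2) -> (6.258,8.5) [heading=30, draw]
    LT 150: heading 30 -> 180
    -- iteration 2/2 --
    PD: pen down
    FD 13: (6.258,8.5) -> (-6.742,8.5) [heading=180, draw]
    LT 150: heading 180 -> 330
  ]
  -- iteration 2/4 --
  PU: pen up
  RT 120: heading 330 -> 210
  FD 1: (-6.742,8.5) -> (-7.608,8) [heading=210, move]
  REPEAT 2 [
    -- iteration 1/2 --
    PD: pen down
    FD 13: (-7.608,8) -> (-18.866,1.5) [heading=210, draw]
    LT 150: heading 210 -> 0
    -- iteration 2/2 --
    PD: pen down
    FD 13: (-18.866,1.5) -> (-5.866,1.5) [heading=0, draw]
    LT 150: heading 0 -> 150
  ]
  -- iteration 3/4 --
  PU: pen up
  RT 120: heading 150 -> 30
  FD 1: (-5.866,1.5) -> (-5,2) [heading=30, move]
  REPEAT 2 [
    -- iteration 1/2 --
    PD: pen down
    FD 13: (-5,2) -> (6.258,8.5) [heading=30, draw]
    LT 150: heading 30 -> 180
    -- iteration 2/2 --
    PD: pen down
    FD 13: (6.258,8.5) -> (-6.742,8.5) [heading=180, draw]
    LT 150: heading 180 -> 330
  ]
  -- iteration 4/4 --
  PU: pen up
  RT 120: heading 330 -> 210
  FD 1: (-6.742,8.5) -> (-7.608,8) [heading=210, move]
  REPEAT 2 [
    -- iteration 1/2 --
    PD: pen down
    FD 13: (-7.608,8) -> (-18.866,1.5) [heading=210, draw]
    LT 150: heading 210 -> 0
    -- iteration 2/2 --
    PD: pen down
    FD 13: (-18.866,1.5) -> (-5.866,1.5) [heading=0, draw]
    LT 150: heading 0 -> 150
  ]
]
PU: pen up
RT 30: heading 150 -> 120
Final: pos=(-5.866,1.5), heading=120, 9 segment(s) drawn

Answer: -5.866 1.5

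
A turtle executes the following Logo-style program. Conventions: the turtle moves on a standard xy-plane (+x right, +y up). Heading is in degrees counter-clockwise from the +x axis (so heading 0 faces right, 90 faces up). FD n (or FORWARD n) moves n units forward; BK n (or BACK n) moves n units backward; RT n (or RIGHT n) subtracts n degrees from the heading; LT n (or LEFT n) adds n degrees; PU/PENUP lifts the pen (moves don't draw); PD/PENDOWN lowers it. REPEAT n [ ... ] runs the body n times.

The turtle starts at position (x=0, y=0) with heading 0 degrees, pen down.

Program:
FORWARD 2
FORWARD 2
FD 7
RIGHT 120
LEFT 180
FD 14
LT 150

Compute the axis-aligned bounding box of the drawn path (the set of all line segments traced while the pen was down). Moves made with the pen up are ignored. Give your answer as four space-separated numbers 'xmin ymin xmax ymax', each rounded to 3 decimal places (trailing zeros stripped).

Answer: 0 0 18 12.124

Derivation:
Executing turtle program step by step:
Start: pos=(0,0), heading=0, pen down
FD 2: (0,0) -> (2,0) [heading=0, draw]
FD 2: (2,0) -> (4,0) [heading=0, draw]
FD 7: (4,0) -> (11,0) [heading=0, draw]
RT 120: heading 0 -> 240
LT 180: heading 240 -> 60
FD 14: (11,0) -> (18,12.124) [heading=60, draw]
LT 150: heading 60 -> 210
Final: pos=(18,12.124), heading=210, 4 segment(s) drawn

Segment endpoints: x in {0, 2, 4, 11, 18}, y in {0, 12.124}
xmin=0, ymin=0, xmax=18, ymax=12.124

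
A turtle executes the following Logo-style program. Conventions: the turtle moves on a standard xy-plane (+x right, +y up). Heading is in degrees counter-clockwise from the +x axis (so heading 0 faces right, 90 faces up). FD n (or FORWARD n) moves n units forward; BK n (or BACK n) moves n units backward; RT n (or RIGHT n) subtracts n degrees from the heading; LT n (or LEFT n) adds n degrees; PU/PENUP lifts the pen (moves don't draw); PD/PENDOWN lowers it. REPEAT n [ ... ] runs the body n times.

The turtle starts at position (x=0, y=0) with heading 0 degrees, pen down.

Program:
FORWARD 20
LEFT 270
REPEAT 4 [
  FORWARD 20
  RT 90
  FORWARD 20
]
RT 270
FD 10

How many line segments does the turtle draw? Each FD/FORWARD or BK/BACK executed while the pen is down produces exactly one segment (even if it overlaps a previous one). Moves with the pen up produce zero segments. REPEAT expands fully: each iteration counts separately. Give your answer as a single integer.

Executing turtle program step by step:
Start: pos=(0,0), heading=0, pen down
FD 20: (0,0) -> (20,0) [heading=0, draw]
LT 270: heading 0 -> 270
REPEAT 4 [
  -- iteration 1/4 --
  FD 20: (20,0) -> (20,-20) [heading=270, draw]
  RT 90: heading 270 -> 180
  FD 20: (20,-20) -> (0,-20) [heading=180, draw]
  -- iteration 2/4 --
  FD 20: (0,-20) -> (-20,-20) [heading=180, draw]
  RT 90: heading 180 -> 90
  FD 20: (-20,-20) -> (-20,0) [heading=90, draw]
  -- iteration 3/4 --
  FD 20: (-20,0) -> (-20,20) [heading=90, draw]
  RT 90: heading 90 -> 0
  FD 20: (-20,20) -> (0,20) [heading=0, draw]
  -- iteration 4/4 --
  FD 20: (0,20) -> (20,20) [heading=0, draw]
  RT 90: heading 0 -> 270
  FD 20: (20,20) -> (20,0) [heading=270, draw]
]
RT 270: heading 270 -> 0
FD 10: (20,0) -> (30,0) [heading=0, draw]
Final: pos=(30,0), heading=0, 10 segment(s) drawn
Segments drawn: 10

Answer: 10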